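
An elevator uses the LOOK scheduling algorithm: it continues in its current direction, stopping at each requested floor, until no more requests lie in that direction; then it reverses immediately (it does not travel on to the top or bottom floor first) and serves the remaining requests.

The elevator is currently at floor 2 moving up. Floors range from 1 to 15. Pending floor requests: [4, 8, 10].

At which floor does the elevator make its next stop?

Answer: 4

Derivation:
Current floor: 2, direction: up
Requests above: [4, 8, 10]
Requests below: []
Moving up and requests lie above → nearest above is min([4, 8, 10]) = 4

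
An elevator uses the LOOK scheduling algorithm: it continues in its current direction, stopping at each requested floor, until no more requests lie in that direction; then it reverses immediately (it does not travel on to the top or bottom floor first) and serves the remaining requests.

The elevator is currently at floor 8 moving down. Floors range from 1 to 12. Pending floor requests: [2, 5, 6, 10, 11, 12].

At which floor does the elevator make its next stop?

Current floor: 8, direction: down
Requests above: [10, 11, 12]
Requests below: [2, 5, 6]
Moving down and requests lie below → nearest below is max([2, 5, 6]) = 6

Answer: 6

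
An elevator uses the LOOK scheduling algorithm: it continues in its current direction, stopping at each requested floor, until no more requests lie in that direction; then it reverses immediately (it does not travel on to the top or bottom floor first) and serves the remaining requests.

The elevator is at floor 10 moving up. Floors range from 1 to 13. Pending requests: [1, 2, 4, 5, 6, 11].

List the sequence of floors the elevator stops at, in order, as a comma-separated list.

Current: 10, moving UP
Serve above first (ascending): [11]
Then reverse, serve below (descending): [6, 5, 4, 2, 1]

Answer: 11, 6, 5, 4, 2, 1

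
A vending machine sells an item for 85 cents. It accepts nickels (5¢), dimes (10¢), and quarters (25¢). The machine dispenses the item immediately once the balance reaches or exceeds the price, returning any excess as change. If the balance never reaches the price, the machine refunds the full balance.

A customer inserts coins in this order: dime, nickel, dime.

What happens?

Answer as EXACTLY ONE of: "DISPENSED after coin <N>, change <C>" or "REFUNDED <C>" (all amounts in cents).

Answer: REFUNDED 25

Derivation:
Price: 85¢
Coin 1 (dime, 10¢): balance = 10¢
Coin 2 (nickel, 5¢): balance = 15¢
Coin 3 (dime, 10¢): balance = 25¢
All coins inserted, balance 25¢ < price 85¢ → REFUND 25¢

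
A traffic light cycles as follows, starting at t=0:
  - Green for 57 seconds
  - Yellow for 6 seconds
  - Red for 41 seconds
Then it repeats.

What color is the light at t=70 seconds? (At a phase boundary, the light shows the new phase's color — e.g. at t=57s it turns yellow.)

Answer: red

Derivation:
Cycle length = 57 + 6 + 41 = 104s
t = 70, phase_t = 70 mod 104 = 70
70 >= 63 → RED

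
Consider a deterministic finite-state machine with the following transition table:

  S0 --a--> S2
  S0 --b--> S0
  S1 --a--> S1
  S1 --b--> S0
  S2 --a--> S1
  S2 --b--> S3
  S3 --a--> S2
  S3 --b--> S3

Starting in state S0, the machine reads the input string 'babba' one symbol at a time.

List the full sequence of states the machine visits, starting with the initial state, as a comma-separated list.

Start: S0
  read 'b': S0 --b--> S0
  read 'a': S0 --a--> S2
  read 'b': S2 --b--> S3
  read 'b': S3 --b--> S3
  read 'a': S3 --a--> S2

Answer: S0, S0, S2, S3, S3, S2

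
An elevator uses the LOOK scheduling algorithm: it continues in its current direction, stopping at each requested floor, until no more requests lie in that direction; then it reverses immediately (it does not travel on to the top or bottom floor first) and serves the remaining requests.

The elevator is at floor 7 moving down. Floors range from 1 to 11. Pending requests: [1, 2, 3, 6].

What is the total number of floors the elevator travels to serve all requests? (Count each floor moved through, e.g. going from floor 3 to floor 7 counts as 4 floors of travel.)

Start at floor 7 moving down, LOOK stop order: [6, 3, 2, 1]
  7 → 6: |6-7| = 1, total = 1
  6 → 3: |3-6| = 3, total = 4
  3 → 2: |2-3| = 1, total = 5
  2 → 1: |1-2| = 1, total = 6

Answer: 6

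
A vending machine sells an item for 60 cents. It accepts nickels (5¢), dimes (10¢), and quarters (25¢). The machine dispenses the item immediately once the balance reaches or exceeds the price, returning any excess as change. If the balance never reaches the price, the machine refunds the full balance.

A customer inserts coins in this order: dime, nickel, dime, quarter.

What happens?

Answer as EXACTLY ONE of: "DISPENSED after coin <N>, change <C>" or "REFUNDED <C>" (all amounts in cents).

Price: 60¢
Coin 1 (dime, 10¢): balance = 10¢
Coin 2 (nickel, 5¢): balance = 15¢
Coin 3 (dime, 10¢): balance = 25¢
Coin 4 (quarter, 25¢): balance = 50¢
All coins inserted, balance 50¢ < price 60¢ → REFUND 50¢

Answer: REFUNDED 50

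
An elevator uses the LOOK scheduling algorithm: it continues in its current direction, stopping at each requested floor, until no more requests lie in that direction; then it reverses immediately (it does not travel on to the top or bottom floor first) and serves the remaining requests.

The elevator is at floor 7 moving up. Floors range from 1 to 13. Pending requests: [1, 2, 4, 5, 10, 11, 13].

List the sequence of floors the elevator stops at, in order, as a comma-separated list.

Answer: 10, 11, 13, 5, 4, 2, 1

Derivation:
Current: 7, moving UP
Serve above first (ascending): [10, 11, 13]
Then reverse, serve below (descending): [5, 4, 2, 1]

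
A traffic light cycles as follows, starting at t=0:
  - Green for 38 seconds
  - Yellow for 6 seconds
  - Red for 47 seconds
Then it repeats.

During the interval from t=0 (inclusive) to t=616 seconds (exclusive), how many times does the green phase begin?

Cycle = 38+6+47 = 91s
green phase starts at t = k*91 + 0 for k=0,1,2,...
Need k*91+0 < 616 → k < 6.769
k ∈ {0, ..., 6} → 7 starts

Answer: 7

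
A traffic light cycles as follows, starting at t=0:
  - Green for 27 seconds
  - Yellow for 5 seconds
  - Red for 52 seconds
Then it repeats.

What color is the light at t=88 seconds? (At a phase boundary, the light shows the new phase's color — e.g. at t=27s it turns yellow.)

Answer: green

Derivation:
Cycle length = 27 + 5 + 52 = 84s
t = 88, phase_t = 88 mod 84 = 4
4 < 27 (green end) → GREEN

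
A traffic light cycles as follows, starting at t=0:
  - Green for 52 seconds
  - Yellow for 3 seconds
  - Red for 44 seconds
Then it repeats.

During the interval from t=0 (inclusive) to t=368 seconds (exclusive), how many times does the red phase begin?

Cycle = 52+3+44 = 99s
red phase starts at t = k*99 + 55 for k=0,1,2,...
Need k*99+55 < 368 → k < 3.162
k ∈ {0, ..., 3} → 4 starts

Answer: 4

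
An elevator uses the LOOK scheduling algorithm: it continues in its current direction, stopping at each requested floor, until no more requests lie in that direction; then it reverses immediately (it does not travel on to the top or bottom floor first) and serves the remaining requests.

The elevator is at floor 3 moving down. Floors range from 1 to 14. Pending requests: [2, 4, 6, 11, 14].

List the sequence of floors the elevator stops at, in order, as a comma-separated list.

Current: 3, moving DOWN
Serve below first (descending): [2]
Then reverse, serve above (ascending): [4, 6, 11, 14]

Answer: 2, 4, 6, 11, 14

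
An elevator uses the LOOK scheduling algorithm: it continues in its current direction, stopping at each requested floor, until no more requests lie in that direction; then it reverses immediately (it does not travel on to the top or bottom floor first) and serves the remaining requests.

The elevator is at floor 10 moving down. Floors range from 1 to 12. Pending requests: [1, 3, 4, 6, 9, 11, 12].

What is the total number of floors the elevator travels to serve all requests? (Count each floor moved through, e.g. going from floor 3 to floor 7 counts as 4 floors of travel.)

Start at floor 10 moving down, LOOK stop order: [9, 6, 4, 3, 1, 11, 12]
  10 → 9: |9-10| = 1, total = 1
  9 → 6: |6-9| = 3, total = 4
  6 → 4: |4-6| = 2, total = 6
  4 → 3: |3-4| = 1, total = 7
  3 → 1: |1-3| = 2, total = 9
  1 → 11: |11-1| = 10, total = 19
  11 → 12: |12-11| = 1, total = 20

Answer: 20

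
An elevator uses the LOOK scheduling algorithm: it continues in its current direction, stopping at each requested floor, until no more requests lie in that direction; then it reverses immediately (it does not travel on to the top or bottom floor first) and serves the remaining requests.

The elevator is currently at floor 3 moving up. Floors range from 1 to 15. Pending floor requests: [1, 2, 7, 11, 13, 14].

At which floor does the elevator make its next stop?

Answer: 7

Derivation:
Current floor: 3, direction: up
Requests above: [7, 11, 13, 14]
Requests below: [1, 2]
Moving up and requests lie above → nearest above is min([7, 11, 13, 14]) = 7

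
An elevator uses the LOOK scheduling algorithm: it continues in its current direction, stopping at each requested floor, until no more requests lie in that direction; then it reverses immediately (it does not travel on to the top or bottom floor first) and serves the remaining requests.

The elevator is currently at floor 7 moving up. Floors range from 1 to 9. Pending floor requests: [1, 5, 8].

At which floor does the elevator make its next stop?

Current floor: 7, direction: up
Requests above: [8]
Requests below: [1, 5]
Moving up and requests lie above → nearest above is min([8]) = 8

Answer: 8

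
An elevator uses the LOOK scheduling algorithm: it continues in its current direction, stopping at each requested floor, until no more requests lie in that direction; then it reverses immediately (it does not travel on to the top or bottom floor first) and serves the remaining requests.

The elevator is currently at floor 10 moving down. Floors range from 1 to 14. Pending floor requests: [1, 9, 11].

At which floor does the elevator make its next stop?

Current floor: 10, direction: down
Requests above: [11]
Requests below: [1, 9]
Moving down and requests lie below → nearest below is max([1, 9]) = 9

Answer: 9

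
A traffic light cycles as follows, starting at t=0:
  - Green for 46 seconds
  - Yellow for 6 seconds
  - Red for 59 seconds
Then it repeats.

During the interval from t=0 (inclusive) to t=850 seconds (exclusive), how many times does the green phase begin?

Cycle = 46+6+59 = 111s
green phase starts at t = k*111 + 0 for k=0,1,2,...
Need k*111+0 < 850 → k < 7.658
k ∈ {0, ..., 7} → 8 starts

Answer: 8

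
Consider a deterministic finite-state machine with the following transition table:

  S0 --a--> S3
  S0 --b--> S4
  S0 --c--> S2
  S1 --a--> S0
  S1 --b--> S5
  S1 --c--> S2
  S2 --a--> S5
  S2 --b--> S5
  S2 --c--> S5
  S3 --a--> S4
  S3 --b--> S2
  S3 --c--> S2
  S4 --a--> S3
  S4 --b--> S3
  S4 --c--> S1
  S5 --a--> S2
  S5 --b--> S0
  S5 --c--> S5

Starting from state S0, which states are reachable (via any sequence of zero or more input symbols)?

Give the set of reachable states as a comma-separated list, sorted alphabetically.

BFS from S0:
  visit S0: S0--a-->S3 (new), S0--b-->S4 (new), S0--c-->S2 (new)
  visit S3: S3--a-->S4 (seen), S3--b-->S2 (seen), S3--c-->S2 (seen)
  visit S4: S4--a-->S3 (seen), S4--b-->S3 (seen), S4--c-->S1 (new)
  visit S2: S2--a-->S5 (new), S2--b-->S5 (seen), S2--c-->S5 (seen)
  visit S1: S1--a-->S0 (seen), S1--b-->S5 (seen), S1--c-->S2 (seen)
  visit S5: S5--a-->S2 (seen), S5--b-->S0 (seen), S5--c-->S5 (seen)

Answer: S0, S1, S2, S3, S4, S5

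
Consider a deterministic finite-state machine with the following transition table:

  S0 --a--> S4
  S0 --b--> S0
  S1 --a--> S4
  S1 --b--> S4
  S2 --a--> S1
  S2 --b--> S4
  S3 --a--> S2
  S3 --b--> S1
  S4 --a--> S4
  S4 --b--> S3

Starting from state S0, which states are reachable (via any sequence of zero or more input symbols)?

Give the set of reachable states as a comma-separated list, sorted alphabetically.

BFS from S0:
  visit S0: S0--a-->S4 (new), S0--b-->S0 (seen)
  visit S4: S4--a-->S4 (seen), S4--b-->S3 (new)
  visit S3: S3--a-->S2 (new), S3--b-->S1 (new)
  visit S2: S2--a-->S1 (seen), S2--b-->S4 (seen)
  visit S1: S1--a-->S4 (seen), S1--b-->S4 (seen)

Answer: S0, S1, S2, S3, S4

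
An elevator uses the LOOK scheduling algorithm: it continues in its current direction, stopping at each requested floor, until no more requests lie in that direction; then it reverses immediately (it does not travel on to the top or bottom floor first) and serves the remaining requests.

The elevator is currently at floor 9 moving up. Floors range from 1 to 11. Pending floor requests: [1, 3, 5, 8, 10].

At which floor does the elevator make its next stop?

Answer: 10

Derivation:
Current floor: 9, direction: up
Requests above: [10]
Requests below: [1, 3, 5, 8]
Moving up and requests lie above → nearest above is min([10]) = 10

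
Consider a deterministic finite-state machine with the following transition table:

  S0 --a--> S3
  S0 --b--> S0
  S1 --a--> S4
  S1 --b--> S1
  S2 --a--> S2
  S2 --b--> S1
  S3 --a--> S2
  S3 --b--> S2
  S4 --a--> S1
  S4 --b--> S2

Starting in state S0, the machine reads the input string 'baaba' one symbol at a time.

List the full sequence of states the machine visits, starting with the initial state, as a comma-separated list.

Answer: S0, S0, S3, S2, S1, S4

Derivation:
Start: S0
  read 'b': S0 --b--> S0
  read 'a': S0 --a--> S3
  read 'a': S3 --a--> S2
  read 'b': S2 --b--> S1
  read 'a': S1 --a--> S4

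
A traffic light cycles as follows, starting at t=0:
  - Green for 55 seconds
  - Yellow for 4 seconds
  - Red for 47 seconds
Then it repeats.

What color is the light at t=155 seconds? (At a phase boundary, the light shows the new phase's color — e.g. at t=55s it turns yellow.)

Cycle length = 55 + 4 + 47 = 106s
t = 155, phase_t = 155 mod 106 = 49
49 < 55 (green end) → GREEN

Answer: green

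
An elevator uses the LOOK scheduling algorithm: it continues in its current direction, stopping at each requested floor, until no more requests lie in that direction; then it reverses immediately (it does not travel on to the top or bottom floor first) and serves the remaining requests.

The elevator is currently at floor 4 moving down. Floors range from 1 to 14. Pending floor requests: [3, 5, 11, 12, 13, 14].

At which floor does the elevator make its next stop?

Answer: 3

Derivation:
Current floor: 4, direction: down
Requests above: [5, 11, 12, 13, 14]
Requests below: [3]
Moving down and requests lie below → nearest below is max([3]) = 3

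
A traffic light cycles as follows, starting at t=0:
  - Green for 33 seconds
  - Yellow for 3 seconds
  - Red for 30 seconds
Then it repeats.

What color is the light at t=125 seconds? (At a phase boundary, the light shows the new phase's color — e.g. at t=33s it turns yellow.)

Answer: red

Derivation:
Cycle length = 33 + 3 + 30 = 66s
t = 125, phase_t = 125 mod 66 = 59
59 >= 36 → RED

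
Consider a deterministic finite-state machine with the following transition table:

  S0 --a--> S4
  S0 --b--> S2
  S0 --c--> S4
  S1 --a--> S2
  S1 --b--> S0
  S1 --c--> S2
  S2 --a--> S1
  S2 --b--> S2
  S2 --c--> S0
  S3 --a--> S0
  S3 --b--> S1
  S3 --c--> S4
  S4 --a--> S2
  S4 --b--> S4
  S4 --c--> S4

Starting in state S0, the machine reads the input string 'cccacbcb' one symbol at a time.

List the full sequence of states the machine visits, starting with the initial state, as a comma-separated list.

Answer: S0, S4, S4, S4, S2, S0, S2, S0, S2

Derivation:
Start: S0
  read 'c': S0 --c--> S4
  read 'c': S4 --c--> S4
  read 'c': S4 --c--> S4
  read 'a': S4 --a--> S2
  read 'c': S2 --c--> S0
  read 'b': S0 --b--> S2
  read 'c': S2 --c--> S0
  read 'b': S0 --b--> S2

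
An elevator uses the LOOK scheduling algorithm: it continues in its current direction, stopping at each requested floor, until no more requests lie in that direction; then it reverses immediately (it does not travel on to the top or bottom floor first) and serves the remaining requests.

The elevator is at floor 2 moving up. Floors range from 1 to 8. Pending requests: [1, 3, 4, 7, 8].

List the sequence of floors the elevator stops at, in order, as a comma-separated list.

Answer: 3, 4, 7, 8, 1

Derivation:
Current: 2, moving UP
Serve above first (ascending): [3, 4, 7, 8]
Then reverse, serve below (descending): [1]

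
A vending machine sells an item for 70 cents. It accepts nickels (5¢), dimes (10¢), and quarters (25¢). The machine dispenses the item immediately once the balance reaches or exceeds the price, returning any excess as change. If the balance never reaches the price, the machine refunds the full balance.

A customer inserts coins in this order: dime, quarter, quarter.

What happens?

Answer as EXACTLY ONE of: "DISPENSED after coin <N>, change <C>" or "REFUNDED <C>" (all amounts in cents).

Price: 70¢
Coin 1 (dime, 10¢): balance = 10¢
Coin 2 (quarter, 25¢): balance = 35¢
Coin 3 (quarter, 25¢): balance = 60¢
All coins inserted, balance 60¢ < price 70¢ → REFUND 60¢

Answer: REFUNDED 60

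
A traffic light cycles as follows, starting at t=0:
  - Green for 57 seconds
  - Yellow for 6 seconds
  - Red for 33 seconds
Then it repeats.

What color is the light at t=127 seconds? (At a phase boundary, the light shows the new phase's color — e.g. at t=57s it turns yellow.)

Cycle length = 57 + 6 + 33 = 96s
t = 127, phase_t = 127 mod 96 = 31
31 < 57 (green end) → GREEN

Answer: green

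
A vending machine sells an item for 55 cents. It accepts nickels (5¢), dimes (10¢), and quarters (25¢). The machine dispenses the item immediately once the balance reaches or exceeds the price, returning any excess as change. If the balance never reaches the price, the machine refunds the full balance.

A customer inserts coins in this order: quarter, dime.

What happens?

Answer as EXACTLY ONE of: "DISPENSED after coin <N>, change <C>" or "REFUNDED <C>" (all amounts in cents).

Price: 55¢
Coin 1 (quarter, 25¢): balance = 25¢
Coin 2 (dime, 10¢): balance = 35¢
All coins inserted, balance 35¢ < price 55¢ → REFUND 35¢

Answer: REFUNDED 35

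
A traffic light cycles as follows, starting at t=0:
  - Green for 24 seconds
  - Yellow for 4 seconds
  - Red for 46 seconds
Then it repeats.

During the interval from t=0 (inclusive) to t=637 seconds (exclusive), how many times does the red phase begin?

Cycle = 24+4+46 = 74s
red phase starts at t = k*74 + 28 for k=0,1,2,...
Need k*74+28 < 637 → k < 8.230
k ∈ {0, ..., 8} → 9 starts

Answer: 9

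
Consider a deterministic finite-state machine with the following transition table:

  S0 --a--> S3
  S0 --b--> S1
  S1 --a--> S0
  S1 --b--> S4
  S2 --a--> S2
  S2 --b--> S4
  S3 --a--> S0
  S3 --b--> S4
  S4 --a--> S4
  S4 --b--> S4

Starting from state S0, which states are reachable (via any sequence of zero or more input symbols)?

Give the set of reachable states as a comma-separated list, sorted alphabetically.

BFS from S0:
  visit S0: S0--a-->S3 (new), S0--b-->S1 (new)
  visit S3: S3--a-->S0 (seen), S3--b-->S4 (new)
  visit S1: S1--a-->S0 (seen), S1--b-->S4 (seen)
  visit S4: S4--a-->S4 (seen), S4--b-->S4 (seen)

Answer: S0, S1, S3, S4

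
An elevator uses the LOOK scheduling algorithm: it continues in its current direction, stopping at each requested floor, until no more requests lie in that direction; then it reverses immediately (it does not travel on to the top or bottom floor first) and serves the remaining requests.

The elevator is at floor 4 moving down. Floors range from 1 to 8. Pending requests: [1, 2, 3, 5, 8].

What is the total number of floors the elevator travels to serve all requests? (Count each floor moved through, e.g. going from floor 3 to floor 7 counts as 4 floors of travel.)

Start at floor 4 moving down, LOOK stop order: [3, 2, 1, 5, 8]
  4 → 3: |3-4| = 1, total = 1
  3 → 2: |2-3| = 1, total = 2
  2 → 1: |1-2| = 1, total = 3
  1 → 5: |5-1| = 4, total = 7
  5 → 8: |8-5| = 3, total = 10

Answer: 10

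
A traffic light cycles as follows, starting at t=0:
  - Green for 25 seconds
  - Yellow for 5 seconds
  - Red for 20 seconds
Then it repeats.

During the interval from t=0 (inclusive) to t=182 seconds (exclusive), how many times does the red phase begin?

Answer: 4

Derivation:
Cycle = 25+5+20 = 50s
red phase starts at t = k*50 + 30 for k=0,1,2,...
Need k*50+30 < 182 → k < 3.040
k ∈ {0, ..., 3} → 4 starts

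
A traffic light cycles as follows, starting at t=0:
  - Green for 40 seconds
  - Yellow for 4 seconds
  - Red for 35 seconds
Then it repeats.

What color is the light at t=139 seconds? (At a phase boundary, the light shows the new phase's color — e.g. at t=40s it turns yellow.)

Answer: red

Derivation:
Cycle length = 40 + 4 + 35 = 79s
t = 139, phase_t = 139 mod 79 = 60
60 >= 44 → RED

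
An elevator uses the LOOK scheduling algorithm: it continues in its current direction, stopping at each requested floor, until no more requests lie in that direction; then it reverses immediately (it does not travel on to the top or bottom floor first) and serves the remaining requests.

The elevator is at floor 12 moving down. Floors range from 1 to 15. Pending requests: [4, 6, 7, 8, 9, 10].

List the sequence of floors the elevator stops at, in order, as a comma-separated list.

Answer: 10, 9, 8, 7, 6, 4

Derivation:
Current: 12, moving DOWN
Serve below first (descending): [10, 9, 8, 7, 6, 4]
Then reverse, serve above (ascending): []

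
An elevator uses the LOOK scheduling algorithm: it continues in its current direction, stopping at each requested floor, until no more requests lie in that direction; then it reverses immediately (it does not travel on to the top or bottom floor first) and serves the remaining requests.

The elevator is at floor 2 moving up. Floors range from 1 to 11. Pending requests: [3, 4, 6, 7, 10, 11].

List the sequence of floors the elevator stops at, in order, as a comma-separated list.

Current: 2, moving UP
Serve above first (ascending): [3, 4, 6, 7, 10, 11]
Then reverse, serve below (descending): []

Answer: 3, 4, 6, 7, 10, 11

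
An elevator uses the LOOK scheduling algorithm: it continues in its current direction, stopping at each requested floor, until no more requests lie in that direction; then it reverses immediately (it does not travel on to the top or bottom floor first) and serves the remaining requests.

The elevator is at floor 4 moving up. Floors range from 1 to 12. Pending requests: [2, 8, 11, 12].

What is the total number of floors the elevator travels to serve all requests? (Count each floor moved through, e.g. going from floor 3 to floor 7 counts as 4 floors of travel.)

Answer: 18

Derivation:
Start at floor 4 moving up, LOOK stop order: [8, 11, 12, 2]
  4 → 8: |8-4| = 4, total = 4
  8 → 11: |11-8| = 3, total = 7
  11 → 12: |12-11| = 1, total = 8
  12 → 2: |2-12| = 10, total = 18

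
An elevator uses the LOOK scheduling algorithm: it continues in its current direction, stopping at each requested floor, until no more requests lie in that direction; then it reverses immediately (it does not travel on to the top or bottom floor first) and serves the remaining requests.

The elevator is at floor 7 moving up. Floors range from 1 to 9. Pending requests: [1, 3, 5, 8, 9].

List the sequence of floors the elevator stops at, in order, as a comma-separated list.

Current: 7, moving UP
Serve above first (ascending): [8, 9]
Then reverse, serve below (descending): [5, 3, 1]

Answer: 8, 9, 5, 3, 1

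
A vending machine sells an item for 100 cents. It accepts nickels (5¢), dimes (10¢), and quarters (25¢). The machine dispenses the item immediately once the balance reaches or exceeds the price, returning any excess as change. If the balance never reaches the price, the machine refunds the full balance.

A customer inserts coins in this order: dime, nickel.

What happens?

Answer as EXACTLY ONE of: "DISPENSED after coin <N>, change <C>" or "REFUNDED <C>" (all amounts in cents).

Price: 100¢
Coin 1 (dime, 10¢): balance = 10¢
Coin 2 (nickel, 5¢): balance = 15¢
All coins inserted, balance 15¢ < price 100¢ → REFUND 15¢

Answer: REFUNDED 15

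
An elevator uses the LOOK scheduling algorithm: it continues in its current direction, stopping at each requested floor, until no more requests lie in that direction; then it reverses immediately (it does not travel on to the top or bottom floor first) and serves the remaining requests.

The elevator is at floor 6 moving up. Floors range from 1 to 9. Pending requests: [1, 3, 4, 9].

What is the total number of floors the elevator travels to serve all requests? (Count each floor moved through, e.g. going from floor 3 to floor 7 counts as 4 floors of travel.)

Start at floor 6 moving up, LOOK stop order: [9, 4, 3, 1]
  6 → 9: |9-6| = 3, total = 3
  9 → 4: |4-9| = 5, total = 8
  4 → 3: |3-4| = 1, total = 9
  3 → 1: |1-3| = 2, total = 11

Answer: 11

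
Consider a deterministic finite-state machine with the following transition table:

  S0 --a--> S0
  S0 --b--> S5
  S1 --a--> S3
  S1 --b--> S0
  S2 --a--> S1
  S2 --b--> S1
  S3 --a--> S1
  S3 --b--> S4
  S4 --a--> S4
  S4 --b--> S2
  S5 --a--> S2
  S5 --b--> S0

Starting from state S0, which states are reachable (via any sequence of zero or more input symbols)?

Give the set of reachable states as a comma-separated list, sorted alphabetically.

Answer: S0, S1, S2, S3, S4, S5

Derivation:
BFS from S0:
  visit S0: S0--a-->S0 (seen), S0--b-->S5 (new)
  visit S5: S5--a-->S2 (new), S5--b-->S0 (seen)
  visit S2: S2--a-->S1 (new), S2--b-->S1 (seen)
  visit S1: S1--a-->S3 (new), S1--b-->S0 (seen)
  visit S3: S3--a-->S1 (seen), S3--b-->S4 (new)
  visit S4: S4--a-->S4 (seen), S4--b-->S2 (seen)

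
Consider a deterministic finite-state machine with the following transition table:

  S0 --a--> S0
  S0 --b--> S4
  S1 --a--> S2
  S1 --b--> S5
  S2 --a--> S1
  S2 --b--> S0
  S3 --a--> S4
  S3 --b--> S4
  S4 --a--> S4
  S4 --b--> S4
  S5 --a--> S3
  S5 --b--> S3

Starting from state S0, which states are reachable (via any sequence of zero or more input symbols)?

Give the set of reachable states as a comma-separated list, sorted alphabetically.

Answer: S0, S4

Derivation:
BFS from S0:
  visit S0: S0--a-->S0 (seen), S0--b-->S4 (new)
  visit S4: S4--a-->S4 (seen), S4--b-->S4 (seen)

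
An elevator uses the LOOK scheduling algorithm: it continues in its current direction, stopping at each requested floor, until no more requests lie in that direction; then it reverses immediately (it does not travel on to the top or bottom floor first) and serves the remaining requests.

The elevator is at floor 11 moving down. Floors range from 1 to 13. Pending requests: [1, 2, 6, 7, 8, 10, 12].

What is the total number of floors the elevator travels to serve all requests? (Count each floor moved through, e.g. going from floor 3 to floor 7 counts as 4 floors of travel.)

Start at floor 11 moving down, LOOK stop order: [10, 8, 7, 6, 2, 1, 12]
  11 → 10: |10-11| = 1, total = 1
  10 → 8: |8-10| = 2, total = 3
  8 → 7: |7-8| = 1, total = 4
  7 → 6: |6-7| = 1, total = 5
  6 → 2: |2-6| = 4, total = 9
  2 → 1: |1-2| = 1, total = 10
  1 → 12: |12-1| = 11, total = 21

Answer: 21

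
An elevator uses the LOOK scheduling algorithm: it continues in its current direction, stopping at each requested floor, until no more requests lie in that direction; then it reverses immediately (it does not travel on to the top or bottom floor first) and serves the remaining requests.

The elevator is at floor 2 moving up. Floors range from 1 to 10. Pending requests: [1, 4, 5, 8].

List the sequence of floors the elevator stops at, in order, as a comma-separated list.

Answer: 4, 5, 8, 1

Derivation:
Current: 2, moving UP
Serve above first (ascending): [4, 5, 8]
Then reverse, serve below (descending): [1]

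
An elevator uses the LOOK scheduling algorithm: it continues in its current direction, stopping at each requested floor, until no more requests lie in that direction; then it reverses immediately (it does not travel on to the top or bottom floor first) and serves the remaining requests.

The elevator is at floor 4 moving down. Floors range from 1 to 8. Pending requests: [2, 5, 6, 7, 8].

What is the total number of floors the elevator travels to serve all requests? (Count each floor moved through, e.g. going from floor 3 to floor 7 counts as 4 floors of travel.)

Answer: 8

Derivation:
Start at floor 4 moving down, LOOK stop order: [2, 5, 6, 7, 8]
  4 → 2: |2-4| = 2, total = 2
  2 → 5: |5-2| = 3, total = 5
  5 → 6: |6-5| = 1, total = 6
  6 → 7: |7-6| = 1, total = 7
  7 → 8: |8-7| = 1, total = 8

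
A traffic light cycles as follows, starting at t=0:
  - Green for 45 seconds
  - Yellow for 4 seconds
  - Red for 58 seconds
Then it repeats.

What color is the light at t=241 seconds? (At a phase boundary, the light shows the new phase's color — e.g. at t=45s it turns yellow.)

Cycle length = 45 + 4 + 58 = 107s
t = 241, phase_t = 241 mod 107 = 27
27 < 45 (green end) → GREEN

Answer: green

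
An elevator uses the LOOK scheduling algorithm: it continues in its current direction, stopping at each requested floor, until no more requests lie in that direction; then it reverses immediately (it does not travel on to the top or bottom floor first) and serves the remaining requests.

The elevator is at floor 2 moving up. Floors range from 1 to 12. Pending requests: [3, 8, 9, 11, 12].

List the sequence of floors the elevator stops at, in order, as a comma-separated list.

Current: 2, moving UP
Serve above first (ascending): [3, 8, 9, 11, 12]
Then reverse, serve below (descending): []

Answer: 3, 8, 9, 11, 12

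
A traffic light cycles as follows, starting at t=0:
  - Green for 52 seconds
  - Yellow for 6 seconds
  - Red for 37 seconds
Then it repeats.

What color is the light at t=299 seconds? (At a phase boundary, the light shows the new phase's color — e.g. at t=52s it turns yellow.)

Answer: green

Derivation:
Cycle length = 52 + 6 + 37 = 95s
t = 299, phase_t = 299 mod 95 = 14
14 < 52 (green end) → GREEN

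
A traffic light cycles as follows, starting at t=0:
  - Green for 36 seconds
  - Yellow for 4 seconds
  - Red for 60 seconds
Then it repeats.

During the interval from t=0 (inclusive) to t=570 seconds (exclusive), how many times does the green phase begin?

Answer: 6

Derivation:
Cycle = 36+4+60 = 100s
green phase starts at t = k*100 + 0 for k=0,1,2,...
Need k*100+0 < 570 → k < 5.700
k ∈ {0, ..., 5} → 6 starts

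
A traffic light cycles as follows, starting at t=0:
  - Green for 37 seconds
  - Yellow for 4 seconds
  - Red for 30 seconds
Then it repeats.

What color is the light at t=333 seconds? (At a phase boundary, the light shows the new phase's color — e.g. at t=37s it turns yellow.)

Cycle length = 37 + 4 + 30 = 71s
t = 333, phase_t = 333 mod 71 = 49
49 >= 41 → RED

Answer: red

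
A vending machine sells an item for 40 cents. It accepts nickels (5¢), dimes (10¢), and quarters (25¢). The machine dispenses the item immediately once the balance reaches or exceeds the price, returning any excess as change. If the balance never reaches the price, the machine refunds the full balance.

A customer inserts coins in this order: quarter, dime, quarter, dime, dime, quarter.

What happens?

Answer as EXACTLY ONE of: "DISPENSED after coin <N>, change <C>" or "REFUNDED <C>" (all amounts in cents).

Price: 40¢
Coin 1 (quarter, 25¢): balance = 25¢
Coin 2 (dime, 10¢): balance = 35¢
Coin 3 (quarter, 25¢): balance = 60¢
  → balance >= price → DISPENSE, change = 60 - 40 = 20¢

Answer: DISPENSED after coin 3, change 20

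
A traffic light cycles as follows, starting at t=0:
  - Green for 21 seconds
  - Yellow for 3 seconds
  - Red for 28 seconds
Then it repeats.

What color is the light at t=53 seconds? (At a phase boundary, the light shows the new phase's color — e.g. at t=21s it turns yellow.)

Cycle length = 21 + 3 + 28 = 52s
t = 53, phase_t = 53 mod 52 = 1
1 < 21 (green end) → GREEN

Answer: green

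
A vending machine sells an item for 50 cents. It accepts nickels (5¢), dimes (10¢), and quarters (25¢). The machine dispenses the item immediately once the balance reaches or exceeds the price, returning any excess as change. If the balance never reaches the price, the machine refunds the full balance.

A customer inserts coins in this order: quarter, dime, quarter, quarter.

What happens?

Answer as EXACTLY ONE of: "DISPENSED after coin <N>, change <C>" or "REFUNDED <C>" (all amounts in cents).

Answer: DISPENSED after coin 3, change 10

Derivation:
Price: 50¢
Coin 1 (quarter, 25¢): balance = 25¢
Coin 2 (dime, 10¢): balance = 35¢
Coin 3 (quarter, 25¢): balance = 60¢
  → balance >= price → DISPENSE, change = 60 - 50 = 10¢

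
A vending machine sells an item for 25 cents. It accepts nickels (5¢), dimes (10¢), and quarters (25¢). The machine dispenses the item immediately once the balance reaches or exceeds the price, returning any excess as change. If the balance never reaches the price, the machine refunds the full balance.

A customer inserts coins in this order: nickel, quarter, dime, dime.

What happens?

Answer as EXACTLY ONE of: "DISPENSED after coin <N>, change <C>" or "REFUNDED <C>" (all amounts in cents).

Answer: DISPENSED after coin 2, change 5

Derivation:
Price: 25¢
Coin 1 (nickel, 5¢): balance = 5¢
Coin 2 (quarter, 25¢): balance = 30¢
  → balance >= price → DISPENSE, change = 30 - 25 = 5¢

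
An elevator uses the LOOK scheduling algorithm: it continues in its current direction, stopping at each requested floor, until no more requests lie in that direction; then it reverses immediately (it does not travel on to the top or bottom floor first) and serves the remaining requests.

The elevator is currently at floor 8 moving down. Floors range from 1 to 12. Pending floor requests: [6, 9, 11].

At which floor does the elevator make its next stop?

Answer: 6

Derivation:
Current floor: 8, direction: down
Requests above: [9, 11]
Requests below: [6]
Moving down and requests lie below → nearest below is max([6]) = 6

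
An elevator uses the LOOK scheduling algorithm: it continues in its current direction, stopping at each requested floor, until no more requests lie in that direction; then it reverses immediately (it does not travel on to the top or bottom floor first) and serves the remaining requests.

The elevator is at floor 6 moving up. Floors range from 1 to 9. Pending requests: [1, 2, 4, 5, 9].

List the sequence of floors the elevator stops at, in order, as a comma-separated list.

Current: 6, moving UP
Serve above first (ascending): [9]
Then reverse, serve below (descending): [5, 4, 2, 1]

Answer: 9, 5, 4, 2, 1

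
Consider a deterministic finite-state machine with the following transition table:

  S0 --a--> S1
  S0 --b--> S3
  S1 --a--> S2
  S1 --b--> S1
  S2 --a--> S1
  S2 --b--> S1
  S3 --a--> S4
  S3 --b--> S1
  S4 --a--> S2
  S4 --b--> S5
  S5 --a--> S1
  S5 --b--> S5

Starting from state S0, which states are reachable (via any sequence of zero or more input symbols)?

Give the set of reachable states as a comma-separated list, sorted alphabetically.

BFS from S0:
  visit S0: S0--a-->S1 (new), S0--b-->S3 (new)
  visit S1: S1--a-->S2 (new), S1--b-->S1 (seen)
  visit S3: S3--a-->S4 (new), S3--b-->S1 (seen)
  visit S2: S2--a-->S1 (seen), S2--b-->S1 (seen)
  visit S4: S4--a-->S2 (seen), S4--b-->S5 (new)
  visit S5: S5--a-->S1 (seen), S5--b-->S5 (seen)

Answer: S0, S1, S2, S3, S4, S5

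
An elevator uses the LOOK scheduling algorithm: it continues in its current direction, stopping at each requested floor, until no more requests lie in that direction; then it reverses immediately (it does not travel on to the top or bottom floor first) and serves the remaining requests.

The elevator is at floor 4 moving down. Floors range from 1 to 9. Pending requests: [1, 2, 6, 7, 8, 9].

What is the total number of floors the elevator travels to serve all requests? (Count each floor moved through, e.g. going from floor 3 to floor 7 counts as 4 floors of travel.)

Start at floor 4 moving down, LOOK stop order: [2, 1, 6, 7, 8, 9]
  4 → 2: |2-4| = 2, total = 2
  2 → 1: |1-2| = 1, total = 3
  1 → 6: |6-1| = 5, total = 8
  6 → 7: |7-6| = 1, total = 9
  7 → 8: |8-7| = 1, total = 10
  8 → 9: |9-8| = 1, total = 11

Answer: 11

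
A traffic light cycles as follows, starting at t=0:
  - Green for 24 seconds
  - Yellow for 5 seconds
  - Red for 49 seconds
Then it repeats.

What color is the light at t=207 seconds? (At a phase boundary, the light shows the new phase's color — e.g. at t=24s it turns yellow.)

Answer: red

Derivation:
Cycle length = 24 + 5 + 49 = 78s
t = 207, phase_t = 207 mod 78 = 51
51 >= 29 → RED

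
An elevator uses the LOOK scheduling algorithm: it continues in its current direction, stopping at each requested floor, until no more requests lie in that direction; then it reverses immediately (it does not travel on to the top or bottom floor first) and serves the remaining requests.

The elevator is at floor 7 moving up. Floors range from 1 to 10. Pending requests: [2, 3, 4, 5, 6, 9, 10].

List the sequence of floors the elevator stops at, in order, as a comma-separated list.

Current: 7, moving UP
Serve above first (ascending): [9, 10]
Then reverse, serve below (descending): [6, 5, 4, 3, 2]

Answer: 9, 10, 6, 5, 4, 3, 2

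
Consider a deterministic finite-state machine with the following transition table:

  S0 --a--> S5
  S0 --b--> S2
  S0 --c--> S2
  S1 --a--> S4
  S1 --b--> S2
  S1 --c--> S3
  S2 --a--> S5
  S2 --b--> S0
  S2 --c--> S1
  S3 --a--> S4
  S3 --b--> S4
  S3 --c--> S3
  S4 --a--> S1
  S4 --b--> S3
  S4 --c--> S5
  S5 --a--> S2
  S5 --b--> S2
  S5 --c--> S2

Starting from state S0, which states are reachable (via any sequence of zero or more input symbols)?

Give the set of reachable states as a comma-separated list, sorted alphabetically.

BFS from S0:
  visit S0: S0--a-->S5 (new), S0--b-->S2 (new), S0--c-->S2 (seen)
  visit S5: S5--a-->S2 (seen), S5--b-->S2 (seen), S5--c-->S2 (seen)
  visit S2: S2--a-->S5 (seen), S2--b-->S0 (seen), S2--c-->S1 (new)
  visit S1: S1--a-->S4 (new), S1--b-->S2 (seen), S1--c-->S3 (new)
  visit S4: S4--a-->S1 (seen), S4--b-->S3 (seen), S4--c-->S5 (seen)
  visit S3: S3--a-->S4 (seen), S3--b-->S4 (seen), S3--c-->S3 (seen)

Answer: S0, S1, S2, S3, S4, S5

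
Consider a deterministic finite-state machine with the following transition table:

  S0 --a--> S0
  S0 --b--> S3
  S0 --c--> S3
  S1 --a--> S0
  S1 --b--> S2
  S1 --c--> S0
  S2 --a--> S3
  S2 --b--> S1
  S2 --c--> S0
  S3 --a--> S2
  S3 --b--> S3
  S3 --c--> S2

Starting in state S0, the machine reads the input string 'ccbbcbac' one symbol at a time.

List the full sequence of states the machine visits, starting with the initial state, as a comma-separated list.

Start: S0
  read 'c': S0 --c--> S3
  read 'c': S3 --c--> S2
  read 'b': S2 --b--> S1
  read 'b': S1 --b--> S2
  read 'c': S2 --c--> S0
  read 'b': S0 --b--> S3
  read 'a': S3 --a--> S2
  read 'c': S2 --c--> S0

Answer: S0, S3, S2, S1, S2, S0, S3, S2, S0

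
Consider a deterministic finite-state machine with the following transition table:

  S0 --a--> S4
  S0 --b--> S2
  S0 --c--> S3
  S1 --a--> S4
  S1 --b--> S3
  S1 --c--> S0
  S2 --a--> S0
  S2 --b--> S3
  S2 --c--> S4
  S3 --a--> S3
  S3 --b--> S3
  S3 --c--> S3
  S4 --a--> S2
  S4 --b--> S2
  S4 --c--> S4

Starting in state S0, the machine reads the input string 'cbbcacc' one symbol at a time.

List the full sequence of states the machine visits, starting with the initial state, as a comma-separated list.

Answer: S0, S3, S3, S3, S3, S3, S3, S3

Derivation:
Start: S0
  read 'c': S0 --c--> S3
  read 'b': S3 --b--> S3
  read 'b': S3 --b--> S3
  read 'c': S3 --c--> S3
  read 'a': S3 --a--> S3
  read 'c': S3 --c--> S3
  read 'c': S3 --c--> S3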